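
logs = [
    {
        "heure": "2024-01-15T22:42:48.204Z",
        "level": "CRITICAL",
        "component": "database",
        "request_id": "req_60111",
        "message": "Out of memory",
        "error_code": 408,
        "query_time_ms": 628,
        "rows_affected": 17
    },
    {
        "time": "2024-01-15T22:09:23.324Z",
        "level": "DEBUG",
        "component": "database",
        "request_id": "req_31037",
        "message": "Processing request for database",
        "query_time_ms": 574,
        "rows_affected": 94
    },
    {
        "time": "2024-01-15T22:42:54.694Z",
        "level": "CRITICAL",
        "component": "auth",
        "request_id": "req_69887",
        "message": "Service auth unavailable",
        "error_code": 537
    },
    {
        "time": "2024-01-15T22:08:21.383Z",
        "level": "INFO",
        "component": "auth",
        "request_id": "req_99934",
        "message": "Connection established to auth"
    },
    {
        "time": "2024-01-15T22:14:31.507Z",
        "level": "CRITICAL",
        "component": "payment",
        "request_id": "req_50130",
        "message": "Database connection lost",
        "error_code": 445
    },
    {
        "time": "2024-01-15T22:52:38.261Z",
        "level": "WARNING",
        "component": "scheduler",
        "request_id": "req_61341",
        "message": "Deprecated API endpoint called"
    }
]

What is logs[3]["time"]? "2024-01-15T22:08:21.383Z"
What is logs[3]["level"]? "INFO"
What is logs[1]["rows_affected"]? 94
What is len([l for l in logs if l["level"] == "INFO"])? 1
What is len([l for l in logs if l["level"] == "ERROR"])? 0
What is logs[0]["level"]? "CRITICAL"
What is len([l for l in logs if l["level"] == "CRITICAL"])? 3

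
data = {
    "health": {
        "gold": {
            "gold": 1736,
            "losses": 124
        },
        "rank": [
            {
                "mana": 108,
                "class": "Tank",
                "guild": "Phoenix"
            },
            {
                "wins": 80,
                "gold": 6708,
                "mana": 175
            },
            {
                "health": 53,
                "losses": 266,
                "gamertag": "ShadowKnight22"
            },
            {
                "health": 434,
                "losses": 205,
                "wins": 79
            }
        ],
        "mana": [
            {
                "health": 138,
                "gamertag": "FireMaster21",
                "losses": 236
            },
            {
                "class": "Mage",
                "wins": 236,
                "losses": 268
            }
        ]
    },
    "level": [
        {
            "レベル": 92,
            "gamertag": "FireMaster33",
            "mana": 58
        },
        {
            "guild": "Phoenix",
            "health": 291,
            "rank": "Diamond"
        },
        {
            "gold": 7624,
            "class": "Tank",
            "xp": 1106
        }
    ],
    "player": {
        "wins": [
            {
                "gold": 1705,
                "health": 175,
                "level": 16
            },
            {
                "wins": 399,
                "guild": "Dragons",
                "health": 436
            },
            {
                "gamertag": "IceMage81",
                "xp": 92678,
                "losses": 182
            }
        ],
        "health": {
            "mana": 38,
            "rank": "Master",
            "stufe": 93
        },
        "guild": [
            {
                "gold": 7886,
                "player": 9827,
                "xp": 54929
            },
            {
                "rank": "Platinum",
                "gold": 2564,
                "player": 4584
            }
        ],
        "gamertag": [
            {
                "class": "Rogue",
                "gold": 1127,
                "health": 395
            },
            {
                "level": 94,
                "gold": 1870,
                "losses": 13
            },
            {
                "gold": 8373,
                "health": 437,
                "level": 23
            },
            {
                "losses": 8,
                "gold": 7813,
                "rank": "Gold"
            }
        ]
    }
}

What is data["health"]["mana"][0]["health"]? 138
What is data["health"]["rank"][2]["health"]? 53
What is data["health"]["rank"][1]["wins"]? 80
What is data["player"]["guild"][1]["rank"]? "Platinum"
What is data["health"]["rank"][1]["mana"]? 175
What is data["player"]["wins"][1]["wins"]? 399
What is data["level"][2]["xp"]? 1106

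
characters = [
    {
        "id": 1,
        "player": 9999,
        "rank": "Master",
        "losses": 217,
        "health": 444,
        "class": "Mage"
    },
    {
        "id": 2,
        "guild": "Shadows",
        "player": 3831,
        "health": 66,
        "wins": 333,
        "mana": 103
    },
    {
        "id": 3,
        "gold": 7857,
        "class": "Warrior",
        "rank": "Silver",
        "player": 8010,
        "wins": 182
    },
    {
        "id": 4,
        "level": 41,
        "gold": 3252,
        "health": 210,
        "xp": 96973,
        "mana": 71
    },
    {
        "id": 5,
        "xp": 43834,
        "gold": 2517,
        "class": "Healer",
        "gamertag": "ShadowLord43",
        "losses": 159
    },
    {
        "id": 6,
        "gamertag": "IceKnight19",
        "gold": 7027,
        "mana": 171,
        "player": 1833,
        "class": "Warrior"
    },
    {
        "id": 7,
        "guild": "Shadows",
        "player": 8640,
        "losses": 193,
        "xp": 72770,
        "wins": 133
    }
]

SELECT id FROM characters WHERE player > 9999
[]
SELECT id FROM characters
[1, 2, 3, 4, 5, 6, 7]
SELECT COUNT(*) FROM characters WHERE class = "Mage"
1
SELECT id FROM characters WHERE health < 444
[2, 4]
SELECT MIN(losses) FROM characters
159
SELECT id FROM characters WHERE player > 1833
[1, 2, 3, 7]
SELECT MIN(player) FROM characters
1833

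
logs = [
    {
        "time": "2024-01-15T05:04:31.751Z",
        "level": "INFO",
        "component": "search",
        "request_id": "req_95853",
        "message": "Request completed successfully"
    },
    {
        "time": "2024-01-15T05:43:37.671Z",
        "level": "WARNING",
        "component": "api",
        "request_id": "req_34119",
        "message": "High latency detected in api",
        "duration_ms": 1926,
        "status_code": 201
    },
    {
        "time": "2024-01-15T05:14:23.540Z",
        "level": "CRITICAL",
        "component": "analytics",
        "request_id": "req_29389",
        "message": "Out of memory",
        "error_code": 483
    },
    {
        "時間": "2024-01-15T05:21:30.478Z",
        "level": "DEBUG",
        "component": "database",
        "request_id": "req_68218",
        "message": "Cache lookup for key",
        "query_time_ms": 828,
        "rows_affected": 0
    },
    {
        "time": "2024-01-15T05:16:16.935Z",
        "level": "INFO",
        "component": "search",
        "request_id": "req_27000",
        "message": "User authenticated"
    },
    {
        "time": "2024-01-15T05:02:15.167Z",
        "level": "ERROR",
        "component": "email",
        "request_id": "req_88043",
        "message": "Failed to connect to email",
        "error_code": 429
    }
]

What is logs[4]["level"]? "INFO"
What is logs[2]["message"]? "Out of memory"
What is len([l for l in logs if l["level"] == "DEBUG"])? 1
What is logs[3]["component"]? "database"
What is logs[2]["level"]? "CRITICAL"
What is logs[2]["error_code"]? 483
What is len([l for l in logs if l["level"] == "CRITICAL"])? 1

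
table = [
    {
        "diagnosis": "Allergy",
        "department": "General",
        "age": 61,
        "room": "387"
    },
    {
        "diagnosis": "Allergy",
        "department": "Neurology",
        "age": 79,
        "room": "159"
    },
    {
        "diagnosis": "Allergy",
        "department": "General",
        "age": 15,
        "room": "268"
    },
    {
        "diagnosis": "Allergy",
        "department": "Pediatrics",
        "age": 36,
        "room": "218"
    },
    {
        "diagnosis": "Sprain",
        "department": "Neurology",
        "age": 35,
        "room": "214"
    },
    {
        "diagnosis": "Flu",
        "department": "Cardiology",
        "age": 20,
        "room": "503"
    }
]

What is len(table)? 6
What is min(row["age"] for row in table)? 15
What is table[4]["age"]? 35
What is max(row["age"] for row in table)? 79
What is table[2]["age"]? 15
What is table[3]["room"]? "218"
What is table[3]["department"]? "Pediatrics"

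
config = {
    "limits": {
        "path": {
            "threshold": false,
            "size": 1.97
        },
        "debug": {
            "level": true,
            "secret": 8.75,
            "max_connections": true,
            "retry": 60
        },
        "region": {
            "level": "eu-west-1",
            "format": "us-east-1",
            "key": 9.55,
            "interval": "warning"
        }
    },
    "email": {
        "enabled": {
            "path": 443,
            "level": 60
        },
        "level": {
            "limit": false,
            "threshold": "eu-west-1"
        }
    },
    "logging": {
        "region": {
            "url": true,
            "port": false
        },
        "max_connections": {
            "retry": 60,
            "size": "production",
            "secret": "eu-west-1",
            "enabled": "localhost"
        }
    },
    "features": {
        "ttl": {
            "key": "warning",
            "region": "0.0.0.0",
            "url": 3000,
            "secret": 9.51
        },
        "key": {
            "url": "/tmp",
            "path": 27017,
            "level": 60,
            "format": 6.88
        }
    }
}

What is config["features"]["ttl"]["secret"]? 9.51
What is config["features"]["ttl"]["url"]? 3000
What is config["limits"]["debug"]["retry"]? 60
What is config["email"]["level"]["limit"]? False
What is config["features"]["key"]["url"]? "/tmp"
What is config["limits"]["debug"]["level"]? True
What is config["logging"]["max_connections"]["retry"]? 60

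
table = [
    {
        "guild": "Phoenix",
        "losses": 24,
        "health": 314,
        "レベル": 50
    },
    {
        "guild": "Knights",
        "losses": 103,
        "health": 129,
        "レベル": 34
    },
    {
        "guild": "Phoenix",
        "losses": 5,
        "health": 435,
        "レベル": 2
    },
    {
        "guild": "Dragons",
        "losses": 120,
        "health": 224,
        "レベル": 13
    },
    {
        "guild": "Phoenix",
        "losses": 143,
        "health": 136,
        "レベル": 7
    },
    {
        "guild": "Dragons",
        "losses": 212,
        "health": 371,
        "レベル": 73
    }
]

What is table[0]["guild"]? "Phoenix"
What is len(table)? 6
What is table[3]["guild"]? "Dragons"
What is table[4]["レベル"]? 7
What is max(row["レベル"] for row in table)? 73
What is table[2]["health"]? 435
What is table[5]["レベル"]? 73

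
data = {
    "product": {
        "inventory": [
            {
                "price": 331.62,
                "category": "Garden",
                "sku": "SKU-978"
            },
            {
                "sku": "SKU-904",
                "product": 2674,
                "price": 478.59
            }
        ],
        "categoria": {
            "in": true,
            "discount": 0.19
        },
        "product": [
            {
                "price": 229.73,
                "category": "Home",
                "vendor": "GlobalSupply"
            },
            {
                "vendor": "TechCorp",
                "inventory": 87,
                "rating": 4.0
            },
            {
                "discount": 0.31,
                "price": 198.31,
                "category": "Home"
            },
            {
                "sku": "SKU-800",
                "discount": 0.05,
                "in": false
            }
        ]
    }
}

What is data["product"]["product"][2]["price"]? 198.31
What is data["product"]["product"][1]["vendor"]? "TechCorp"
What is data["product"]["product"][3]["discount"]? 0.05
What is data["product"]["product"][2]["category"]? "Home"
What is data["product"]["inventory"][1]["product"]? 2674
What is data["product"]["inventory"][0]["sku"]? "SKU-978"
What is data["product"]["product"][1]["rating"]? 4.0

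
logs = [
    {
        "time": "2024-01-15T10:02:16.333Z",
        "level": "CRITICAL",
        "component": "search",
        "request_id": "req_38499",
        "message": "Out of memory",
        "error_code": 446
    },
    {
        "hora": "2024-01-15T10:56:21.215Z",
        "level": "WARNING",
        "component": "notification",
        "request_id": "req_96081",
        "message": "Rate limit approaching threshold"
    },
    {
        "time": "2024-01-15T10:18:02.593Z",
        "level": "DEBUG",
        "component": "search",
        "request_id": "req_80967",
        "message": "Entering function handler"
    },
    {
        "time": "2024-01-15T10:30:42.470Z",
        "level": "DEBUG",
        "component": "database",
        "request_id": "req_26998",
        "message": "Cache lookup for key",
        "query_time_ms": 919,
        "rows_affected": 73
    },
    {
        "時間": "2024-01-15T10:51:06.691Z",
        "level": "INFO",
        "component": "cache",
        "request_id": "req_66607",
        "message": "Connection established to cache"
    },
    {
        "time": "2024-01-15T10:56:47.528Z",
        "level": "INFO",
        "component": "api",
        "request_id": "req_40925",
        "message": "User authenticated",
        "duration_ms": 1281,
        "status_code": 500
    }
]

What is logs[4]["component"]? "cache"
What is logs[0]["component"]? "search"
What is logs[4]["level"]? "INFO"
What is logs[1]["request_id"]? "req_96081"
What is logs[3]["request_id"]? "req_26998"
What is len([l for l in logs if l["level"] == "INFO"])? 2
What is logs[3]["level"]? "DEBUG"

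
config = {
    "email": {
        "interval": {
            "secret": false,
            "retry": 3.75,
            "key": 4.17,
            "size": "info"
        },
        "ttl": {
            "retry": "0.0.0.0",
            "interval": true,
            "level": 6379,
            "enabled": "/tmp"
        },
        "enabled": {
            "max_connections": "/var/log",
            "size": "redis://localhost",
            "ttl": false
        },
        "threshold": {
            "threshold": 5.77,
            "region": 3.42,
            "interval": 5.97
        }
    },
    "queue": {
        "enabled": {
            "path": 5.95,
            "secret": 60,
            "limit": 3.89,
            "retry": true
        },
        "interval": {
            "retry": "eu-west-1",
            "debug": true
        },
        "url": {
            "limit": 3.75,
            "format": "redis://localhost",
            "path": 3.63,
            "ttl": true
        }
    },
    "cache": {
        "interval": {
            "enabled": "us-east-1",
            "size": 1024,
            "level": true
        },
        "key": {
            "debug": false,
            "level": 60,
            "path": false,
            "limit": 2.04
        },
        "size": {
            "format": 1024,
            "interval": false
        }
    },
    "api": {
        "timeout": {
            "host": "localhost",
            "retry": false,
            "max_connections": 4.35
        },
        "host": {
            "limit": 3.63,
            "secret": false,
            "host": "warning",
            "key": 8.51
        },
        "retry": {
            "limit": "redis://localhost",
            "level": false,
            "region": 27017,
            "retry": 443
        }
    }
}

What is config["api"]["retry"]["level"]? False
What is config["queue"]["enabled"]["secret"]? 60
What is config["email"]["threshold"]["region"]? 3.42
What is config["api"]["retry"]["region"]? 27017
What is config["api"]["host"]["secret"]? False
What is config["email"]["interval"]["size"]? "info"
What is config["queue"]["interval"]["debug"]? True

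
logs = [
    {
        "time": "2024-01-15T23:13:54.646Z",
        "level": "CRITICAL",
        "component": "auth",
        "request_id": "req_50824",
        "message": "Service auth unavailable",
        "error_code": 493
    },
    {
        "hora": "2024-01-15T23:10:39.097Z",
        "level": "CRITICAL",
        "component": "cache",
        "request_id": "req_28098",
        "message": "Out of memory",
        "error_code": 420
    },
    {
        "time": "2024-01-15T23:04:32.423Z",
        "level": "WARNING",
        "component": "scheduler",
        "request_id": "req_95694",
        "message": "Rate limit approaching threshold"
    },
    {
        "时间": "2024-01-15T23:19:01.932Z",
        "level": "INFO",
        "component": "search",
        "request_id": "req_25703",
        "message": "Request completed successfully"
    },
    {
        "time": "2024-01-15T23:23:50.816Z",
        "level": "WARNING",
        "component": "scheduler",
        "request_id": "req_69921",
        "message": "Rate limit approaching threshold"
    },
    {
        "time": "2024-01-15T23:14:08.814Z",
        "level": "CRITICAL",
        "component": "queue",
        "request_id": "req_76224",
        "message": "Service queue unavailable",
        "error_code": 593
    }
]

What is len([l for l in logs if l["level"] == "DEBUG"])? 0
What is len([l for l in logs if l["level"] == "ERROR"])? 0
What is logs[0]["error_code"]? 493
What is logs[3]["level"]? "INFO"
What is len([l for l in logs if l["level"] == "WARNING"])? 2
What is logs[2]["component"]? "scheduler"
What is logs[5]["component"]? "queue"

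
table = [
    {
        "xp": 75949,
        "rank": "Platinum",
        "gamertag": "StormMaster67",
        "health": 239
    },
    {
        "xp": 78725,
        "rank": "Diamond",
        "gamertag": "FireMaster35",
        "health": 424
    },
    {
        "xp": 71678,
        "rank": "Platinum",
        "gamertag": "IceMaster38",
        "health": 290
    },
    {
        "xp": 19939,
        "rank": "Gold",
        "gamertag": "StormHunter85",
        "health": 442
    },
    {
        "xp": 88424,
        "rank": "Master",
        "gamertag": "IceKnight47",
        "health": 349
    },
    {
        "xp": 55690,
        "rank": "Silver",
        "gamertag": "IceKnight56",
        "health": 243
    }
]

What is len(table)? 6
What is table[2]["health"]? 290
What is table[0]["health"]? 239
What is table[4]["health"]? 349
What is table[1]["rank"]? "Diamond"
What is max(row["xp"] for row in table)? 88424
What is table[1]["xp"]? 78725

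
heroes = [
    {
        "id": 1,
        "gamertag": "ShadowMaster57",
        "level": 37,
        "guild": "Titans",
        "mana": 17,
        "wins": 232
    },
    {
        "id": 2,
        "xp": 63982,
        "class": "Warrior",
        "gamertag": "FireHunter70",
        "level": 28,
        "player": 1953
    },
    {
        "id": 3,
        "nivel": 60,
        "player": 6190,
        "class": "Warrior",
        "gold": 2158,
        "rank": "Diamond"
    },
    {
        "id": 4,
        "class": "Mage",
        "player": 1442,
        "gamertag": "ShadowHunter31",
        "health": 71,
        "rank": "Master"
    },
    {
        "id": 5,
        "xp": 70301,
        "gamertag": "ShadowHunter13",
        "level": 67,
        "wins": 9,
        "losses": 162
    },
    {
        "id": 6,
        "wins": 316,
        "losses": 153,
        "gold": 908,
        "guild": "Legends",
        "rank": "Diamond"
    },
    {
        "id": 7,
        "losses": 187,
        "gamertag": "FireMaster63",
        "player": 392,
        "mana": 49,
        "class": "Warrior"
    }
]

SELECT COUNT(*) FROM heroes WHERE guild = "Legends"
1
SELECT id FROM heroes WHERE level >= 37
[1, 5]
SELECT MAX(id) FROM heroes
7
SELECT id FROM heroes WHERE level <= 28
[2]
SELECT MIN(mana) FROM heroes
17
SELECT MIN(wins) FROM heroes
9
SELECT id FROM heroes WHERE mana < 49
[1]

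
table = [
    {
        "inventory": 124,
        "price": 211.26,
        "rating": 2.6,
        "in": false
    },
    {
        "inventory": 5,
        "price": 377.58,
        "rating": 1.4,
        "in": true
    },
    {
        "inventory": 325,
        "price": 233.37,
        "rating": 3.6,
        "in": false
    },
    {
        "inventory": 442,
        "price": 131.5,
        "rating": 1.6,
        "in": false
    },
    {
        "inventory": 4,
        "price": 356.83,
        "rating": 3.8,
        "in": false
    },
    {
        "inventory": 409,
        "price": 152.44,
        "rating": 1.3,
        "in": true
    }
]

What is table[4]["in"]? False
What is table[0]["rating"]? 2.6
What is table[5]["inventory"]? 409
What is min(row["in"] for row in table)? False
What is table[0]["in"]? False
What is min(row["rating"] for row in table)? 1.3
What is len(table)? 6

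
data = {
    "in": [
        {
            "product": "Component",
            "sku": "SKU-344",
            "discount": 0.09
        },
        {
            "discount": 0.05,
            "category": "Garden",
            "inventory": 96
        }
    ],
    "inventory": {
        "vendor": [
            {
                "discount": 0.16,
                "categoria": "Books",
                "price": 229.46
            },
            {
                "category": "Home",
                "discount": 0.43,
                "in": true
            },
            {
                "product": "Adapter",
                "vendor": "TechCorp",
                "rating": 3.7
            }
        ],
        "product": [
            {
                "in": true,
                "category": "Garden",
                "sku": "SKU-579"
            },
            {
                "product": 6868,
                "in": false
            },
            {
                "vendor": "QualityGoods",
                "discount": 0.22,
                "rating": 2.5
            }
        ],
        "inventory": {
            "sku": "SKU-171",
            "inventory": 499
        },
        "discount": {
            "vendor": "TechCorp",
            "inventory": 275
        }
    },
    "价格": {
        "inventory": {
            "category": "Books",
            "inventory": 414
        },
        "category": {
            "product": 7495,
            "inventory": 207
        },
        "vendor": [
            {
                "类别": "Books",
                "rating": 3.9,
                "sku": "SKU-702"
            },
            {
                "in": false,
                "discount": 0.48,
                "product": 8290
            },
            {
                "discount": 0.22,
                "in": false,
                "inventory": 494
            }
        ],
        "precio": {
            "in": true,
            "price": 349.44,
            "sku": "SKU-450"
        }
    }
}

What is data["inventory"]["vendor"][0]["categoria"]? "Books"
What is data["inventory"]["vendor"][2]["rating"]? 3.7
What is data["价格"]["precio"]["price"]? 349.44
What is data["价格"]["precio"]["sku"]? "SKU-450"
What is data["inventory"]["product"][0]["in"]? True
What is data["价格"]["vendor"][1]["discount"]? 0.48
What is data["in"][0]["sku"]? "SKU-344"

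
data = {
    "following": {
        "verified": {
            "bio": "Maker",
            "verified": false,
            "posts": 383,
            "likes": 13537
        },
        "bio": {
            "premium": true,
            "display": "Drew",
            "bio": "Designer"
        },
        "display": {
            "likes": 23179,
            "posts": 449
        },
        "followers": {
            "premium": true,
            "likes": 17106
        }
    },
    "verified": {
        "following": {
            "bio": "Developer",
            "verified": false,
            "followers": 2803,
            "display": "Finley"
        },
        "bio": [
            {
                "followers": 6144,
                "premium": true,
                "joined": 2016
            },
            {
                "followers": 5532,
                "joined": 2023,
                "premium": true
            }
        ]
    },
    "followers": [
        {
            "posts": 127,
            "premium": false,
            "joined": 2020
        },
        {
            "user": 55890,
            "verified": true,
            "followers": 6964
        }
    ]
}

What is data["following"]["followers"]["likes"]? 17106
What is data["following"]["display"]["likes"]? 23179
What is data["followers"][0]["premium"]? False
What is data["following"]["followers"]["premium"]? True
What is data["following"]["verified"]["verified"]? False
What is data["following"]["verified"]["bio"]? "Maker"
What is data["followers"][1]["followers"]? 6964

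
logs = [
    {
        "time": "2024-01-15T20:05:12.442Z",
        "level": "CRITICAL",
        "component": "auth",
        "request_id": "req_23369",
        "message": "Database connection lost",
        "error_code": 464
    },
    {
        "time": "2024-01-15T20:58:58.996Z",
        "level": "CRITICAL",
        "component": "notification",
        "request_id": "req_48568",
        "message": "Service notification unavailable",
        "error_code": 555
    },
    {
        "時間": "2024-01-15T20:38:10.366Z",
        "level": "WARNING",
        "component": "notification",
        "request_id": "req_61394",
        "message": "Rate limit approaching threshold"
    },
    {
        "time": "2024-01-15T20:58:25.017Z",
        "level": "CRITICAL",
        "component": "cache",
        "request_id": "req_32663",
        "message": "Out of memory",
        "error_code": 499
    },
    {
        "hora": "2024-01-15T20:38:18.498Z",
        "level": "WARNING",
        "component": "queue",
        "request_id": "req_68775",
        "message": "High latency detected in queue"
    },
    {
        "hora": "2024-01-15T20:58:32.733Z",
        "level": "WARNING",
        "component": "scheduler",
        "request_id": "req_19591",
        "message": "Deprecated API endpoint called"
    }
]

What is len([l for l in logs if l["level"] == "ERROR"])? 0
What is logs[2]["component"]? "notification"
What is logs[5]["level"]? "WARNING"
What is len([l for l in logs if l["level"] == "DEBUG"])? 0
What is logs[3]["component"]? "cache"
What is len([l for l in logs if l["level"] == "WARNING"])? 3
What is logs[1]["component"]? "notification"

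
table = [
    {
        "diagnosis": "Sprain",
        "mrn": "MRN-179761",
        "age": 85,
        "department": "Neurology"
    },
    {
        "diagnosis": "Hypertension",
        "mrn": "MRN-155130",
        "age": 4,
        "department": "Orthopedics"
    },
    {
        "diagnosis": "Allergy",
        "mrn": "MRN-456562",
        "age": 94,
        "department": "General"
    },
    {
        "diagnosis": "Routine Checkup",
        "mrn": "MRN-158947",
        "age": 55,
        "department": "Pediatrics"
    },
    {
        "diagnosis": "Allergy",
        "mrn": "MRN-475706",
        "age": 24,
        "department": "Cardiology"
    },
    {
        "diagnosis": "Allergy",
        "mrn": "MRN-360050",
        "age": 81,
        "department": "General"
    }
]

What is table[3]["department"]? "Pediatrics"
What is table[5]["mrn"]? "MRN-360050"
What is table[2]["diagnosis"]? "Allergy"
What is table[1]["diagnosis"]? "Hypertension"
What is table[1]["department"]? "Orthopedics"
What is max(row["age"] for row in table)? 94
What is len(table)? 6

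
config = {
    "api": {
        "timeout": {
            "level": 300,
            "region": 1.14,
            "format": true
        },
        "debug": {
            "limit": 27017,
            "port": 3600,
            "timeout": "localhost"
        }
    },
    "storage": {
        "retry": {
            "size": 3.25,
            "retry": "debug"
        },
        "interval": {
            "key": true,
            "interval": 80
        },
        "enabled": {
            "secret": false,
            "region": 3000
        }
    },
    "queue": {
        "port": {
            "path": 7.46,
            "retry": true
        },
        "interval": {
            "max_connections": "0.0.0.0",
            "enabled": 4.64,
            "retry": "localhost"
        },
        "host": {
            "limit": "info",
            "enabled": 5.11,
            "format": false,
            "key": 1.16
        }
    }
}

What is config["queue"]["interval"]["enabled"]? 4.64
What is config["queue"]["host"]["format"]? False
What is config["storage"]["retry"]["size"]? 3.25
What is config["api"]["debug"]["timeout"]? "localhost"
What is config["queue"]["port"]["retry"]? True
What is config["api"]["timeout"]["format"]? True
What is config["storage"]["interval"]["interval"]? 80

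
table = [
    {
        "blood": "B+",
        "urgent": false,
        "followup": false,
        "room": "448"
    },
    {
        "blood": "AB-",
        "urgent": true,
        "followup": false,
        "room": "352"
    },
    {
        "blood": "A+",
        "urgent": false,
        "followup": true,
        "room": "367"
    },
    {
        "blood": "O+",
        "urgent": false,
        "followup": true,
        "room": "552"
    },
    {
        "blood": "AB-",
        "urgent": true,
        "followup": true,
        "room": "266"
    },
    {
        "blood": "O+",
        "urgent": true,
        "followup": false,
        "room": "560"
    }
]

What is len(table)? 6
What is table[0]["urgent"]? False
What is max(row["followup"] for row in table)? True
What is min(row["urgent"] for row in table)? False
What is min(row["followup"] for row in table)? False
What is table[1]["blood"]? "AB-"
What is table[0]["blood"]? "B+"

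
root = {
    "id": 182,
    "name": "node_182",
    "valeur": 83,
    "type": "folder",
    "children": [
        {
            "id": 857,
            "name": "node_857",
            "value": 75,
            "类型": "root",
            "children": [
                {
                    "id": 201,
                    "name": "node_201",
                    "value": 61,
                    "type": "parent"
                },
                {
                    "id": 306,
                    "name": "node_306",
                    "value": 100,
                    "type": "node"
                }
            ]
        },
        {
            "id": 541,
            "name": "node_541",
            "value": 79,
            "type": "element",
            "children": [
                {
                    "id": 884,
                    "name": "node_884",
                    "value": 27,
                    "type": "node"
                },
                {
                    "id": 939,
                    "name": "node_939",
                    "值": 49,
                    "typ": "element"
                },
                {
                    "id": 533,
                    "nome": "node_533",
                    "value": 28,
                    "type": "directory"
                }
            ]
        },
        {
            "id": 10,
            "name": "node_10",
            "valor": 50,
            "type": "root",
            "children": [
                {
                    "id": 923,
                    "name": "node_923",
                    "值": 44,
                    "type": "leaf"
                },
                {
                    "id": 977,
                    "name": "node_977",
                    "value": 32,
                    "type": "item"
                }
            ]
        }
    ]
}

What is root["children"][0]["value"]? 75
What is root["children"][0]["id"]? 857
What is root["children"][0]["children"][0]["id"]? 201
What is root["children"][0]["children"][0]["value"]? 61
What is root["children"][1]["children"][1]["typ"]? "element"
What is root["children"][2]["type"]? "root"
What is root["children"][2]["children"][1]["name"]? "node_977"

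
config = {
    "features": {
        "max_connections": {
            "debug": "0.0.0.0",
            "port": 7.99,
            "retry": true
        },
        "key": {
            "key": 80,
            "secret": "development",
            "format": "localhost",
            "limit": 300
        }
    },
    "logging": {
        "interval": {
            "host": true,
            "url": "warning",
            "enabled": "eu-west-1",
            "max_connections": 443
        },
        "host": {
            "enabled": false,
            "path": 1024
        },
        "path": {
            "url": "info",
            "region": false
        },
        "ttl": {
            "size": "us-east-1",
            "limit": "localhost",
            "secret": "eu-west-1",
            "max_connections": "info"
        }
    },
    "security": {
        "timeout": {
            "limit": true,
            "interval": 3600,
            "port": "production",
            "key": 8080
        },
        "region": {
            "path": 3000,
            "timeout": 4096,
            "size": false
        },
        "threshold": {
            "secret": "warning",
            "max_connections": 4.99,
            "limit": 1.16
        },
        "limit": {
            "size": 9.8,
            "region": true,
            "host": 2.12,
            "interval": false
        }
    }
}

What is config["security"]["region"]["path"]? 3000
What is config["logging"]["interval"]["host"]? True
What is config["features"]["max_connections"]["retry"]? True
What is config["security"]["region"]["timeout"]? 4096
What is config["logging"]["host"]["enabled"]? False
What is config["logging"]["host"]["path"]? 1024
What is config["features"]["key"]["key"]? 80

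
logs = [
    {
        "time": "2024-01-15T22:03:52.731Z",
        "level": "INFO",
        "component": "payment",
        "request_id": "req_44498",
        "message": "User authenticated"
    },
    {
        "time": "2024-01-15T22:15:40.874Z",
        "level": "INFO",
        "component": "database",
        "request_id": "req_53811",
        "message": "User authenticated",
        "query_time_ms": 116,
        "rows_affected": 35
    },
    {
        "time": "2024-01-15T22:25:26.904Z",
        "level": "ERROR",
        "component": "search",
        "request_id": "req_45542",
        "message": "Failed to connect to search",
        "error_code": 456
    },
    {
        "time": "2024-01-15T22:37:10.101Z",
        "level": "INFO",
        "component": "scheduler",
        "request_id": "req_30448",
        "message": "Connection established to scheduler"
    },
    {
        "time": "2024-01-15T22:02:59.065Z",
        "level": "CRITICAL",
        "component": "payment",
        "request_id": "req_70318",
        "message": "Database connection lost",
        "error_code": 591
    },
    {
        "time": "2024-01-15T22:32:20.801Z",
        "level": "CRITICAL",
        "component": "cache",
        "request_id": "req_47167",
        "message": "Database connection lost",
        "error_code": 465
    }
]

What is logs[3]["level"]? "INFO"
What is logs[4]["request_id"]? "req_70318"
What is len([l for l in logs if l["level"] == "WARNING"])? 0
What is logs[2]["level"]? "ERROR"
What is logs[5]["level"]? "CRITICAL"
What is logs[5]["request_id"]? "req_47167"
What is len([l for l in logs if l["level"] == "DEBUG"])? 0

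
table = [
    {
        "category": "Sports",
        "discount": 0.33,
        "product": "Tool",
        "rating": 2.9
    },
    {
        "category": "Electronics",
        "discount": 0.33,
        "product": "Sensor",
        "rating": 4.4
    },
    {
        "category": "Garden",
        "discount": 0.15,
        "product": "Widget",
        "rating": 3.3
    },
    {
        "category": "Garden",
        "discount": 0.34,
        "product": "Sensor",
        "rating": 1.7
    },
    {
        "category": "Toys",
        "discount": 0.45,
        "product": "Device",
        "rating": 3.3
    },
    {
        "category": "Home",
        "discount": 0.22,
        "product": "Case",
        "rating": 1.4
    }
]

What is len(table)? 6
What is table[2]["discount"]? 0.15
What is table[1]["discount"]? 0.33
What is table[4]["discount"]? 0.45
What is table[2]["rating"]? 3.3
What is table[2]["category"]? "Garden"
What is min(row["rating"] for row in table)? 1.4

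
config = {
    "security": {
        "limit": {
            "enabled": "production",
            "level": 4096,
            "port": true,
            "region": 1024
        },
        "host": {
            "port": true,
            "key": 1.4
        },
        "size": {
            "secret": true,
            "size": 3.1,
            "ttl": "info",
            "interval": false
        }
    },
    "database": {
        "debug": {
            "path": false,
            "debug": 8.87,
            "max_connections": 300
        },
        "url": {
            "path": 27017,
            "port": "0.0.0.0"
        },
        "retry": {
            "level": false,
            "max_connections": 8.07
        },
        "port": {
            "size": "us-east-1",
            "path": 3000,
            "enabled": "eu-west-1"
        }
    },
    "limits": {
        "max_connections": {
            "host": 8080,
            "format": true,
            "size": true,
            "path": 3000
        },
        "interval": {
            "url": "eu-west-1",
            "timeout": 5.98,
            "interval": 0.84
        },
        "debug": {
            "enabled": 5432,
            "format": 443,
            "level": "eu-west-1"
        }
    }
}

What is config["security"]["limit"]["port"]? True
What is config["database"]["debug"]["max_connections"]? 300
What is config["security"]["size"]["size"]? 3.1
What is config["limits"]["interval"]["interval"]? 0.84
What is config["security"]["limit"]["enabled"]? "production"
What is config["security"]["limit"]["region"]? 1024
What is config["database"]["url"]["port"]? "0.0.0.0"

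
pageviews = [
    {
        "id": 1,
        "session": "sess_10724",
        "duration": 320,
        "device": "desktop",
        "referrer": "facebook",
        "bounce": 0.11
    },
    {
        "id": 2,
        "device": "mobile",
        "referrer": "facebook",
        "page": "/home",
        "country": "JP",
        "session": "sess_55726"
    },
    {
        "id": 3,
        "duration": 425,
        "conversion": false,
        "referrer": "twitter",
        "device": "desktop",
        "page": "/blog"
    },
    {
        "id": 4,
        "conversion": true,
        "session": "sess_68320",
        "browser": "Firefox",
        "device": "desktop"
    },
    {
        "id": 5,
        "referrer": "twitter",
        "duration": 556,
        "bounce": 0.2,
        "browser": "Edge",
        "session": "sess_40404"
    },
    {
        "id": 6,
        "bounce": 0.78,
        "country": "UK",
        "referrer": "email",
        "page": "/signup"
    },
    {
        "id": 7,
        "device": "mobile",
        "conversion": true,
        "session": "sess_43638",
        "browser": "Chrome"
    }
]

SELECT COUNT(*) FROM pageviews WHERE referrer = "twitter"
2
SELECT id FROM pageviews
[1, 2, 3, 4, 5, 6, 7]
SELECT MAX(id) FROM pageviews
7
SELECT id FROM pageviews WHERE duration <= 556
[1, 3, 5]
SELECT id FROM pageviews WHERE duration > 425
[5]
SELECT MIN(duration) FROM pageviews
320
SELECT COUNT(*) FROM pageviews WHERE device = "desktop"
3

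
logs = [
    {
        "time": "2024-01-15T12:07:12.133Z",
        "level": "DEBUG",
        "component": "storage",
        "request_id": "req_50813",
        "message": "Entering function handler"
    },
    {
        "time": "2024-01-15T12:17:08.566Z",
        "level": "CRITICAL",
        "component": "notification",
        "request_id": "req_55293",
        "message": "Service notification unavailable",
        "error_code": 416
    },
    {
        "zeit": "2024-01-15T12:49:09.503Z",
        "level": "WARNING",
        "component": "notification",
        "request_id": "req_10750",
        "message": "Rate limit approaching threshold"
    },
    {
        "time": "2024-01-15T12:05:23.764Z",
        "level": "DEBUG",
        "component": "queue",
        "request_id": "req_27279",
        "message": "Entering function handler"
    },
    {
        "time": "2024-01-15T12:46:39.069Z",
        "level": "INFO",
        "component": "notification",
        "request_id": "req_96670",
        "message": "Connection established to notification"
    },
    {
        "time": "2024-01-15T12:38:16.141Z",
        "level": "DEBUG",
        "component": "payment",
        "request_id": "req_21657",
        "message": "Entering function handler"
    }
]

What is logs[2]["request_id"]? "req_10750"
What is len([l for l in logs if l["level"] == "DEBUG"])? 3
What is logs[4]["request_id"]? "req_96670"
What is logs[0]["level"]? "DEBUG"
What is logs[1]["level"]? "CRITICAL"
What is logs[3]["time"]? "2024-01-15T12:05:23.764Z"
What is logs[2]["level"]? "WARNING"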